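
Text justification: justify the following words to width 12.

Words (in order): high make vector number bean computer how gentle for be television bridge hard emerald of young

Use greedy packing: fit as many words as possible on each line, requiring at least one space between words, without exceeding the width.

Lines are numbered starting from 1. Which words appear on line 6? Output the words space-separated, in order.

Line 1: ['high', 'make'] (min_width=9, slack=3)
Line 2: ['vector'] (min_width=6, slack=6)
Line 3: ['number', 'bean'] (min_width=11, slack=1)
Line 4: ['computer', 'how'] (min_width=12, slack=0)
Line 5: ['gentle', 'for'] (min_width=10, slack=2)
Line 6: ['be'] (min_width=2, slack=10)
Line 7: ['television'] (min_width=10, slack=2)
Line 8: ['bridge', 'hard'] (min_width=11, slack=1)
Line 9: ['emerald', 'of'] (min_width=10, slack=2)
Line 10: ['young'] (min_width=5, slack=7)

Answer: be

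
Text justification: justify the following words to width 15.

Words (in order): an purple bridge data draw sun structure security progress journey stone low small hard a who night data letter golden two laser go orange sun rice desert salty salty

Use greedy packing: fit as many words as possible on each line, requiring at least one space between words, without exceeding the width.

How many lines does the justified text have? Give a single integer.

Answer: 14

Derivation:
Line 1: ['an', 'purple'] (min_width=9, slack=6)
Line 2: ['bridge', 'data'] (min_width=11, slack=4)
Line 3: ['draw', 'sun'] (min_width=8, slack=7)
Line 4: ['structure'] (min_width=9, slack=6)
Line 5: ['security'] (min_width=8, slack=7)
Line 6: ['progress'] (min_width=8, slack=7)
Line 7: ['journey', 'stone'] (min_width=13, slack=2)
Line 8: ['low', 'small', 'hard'] (min_width=14, slack=1)
Line 9: ['a', 'who', 'night'] (min_width=11, slack=4)
Line 10: ['data', 'letter'] (min_width=11, slack=4)
Line 11: ['golden', 'two'] (min_width=10, slack=5)
Line 12: ['laser', 'go', 'orange'] (min_width=15, slack=0)
Line 13: ['sun', 'rice', 'desert'] (min_width=15, slack=0)
Line 14: ['salty', 'salty'] (min_width=11, slack=4)
Total lines: 14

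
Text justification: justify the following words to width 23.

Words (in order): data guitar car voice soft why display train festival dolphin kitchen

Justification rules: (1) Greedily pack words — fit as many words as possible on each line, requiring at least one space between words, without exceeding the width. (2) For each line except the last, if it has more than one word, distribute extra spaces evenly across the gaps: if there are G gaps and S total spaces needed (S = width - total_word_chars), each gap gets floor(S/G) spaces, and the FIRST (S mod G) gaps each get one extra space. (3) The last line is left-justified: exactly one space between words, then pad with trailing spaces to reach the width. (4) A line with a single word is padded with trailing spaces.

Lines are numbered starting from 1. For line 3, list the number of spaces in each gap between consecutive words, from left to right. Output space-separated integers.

Line 1: ['data', 'guitar', 'car', 'voice'] (min_width=21, slack=2)
Line 2: ['soft', 'why', 'display', 'train'] (min_width=22, slack=1)
Line 3: ['festival', 'dolphin'] (min_width=16, slack=7)
Line 4: ['kitchen'] (min_width=7, slack=16)

Answer: 8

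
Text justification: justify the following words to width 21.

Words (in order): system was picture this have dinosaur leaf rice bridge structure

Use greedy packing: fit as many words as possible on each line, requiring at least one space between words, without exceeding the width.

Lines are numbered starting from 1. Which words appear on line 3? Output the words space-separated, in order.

Answer: leaf rice bridge

Derivation:
Line 1: ['system', 'was', 'picture'] (min_width=18, slack=3)
Line 2: ['this', 'have', 'dinosaur'] (min_width=18, slack=3)
Line 3: ['leaf', 'rice', 'bridge'] (min_width=16, slack=5)
Line 4: ['structure'] (min_width=9, slack=12)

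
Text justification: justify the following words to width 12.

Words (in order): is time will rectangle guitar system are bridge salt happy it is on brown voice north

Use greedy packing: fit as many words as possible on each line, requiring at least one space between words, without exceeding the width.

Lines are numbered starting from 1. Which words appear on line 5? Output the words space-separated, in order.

Line 1: ['is', 'time', 'will'] (min_width=12, slack=0)
Line 2: ['rectangle'] (min_width=9, slack=3)
Line 3: ['guitar'] (min_width=6, slack=6)
Line 4: ['system', 'are'] (min_width=10, slack=2)
Line 5: ['bridge', 'salt'] (min_width=11, slack=1)
Line 6: ['happy', 'it', 'is'] (min_width=11, slack=1)
Line 7: ['on', 'brown'] (min_width=8, slack=4)
Line 8: ['voice', 'north'] (min_width=11, slack=1)

Answer: bridge salt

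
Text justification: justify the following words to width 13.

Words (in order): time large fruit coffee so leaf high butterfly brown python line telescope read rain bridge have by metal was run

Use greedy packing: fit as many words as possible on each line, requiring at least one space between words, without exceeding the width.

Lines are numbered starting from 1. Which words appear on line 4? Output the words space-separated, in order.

Line 1: ['time', 'large'] (min_width=10, slack=3)
Line 2: ['fruit', 'coffee'] (min_width=12, slack=1)
Line 3: ['so', 'leaf', 'high'] (min_width=12, slack=1)
Line 4: ['butterfly'] (min_width=9, slack=4)
Line 5: ['brown', 'python'] (min_width=12, slack=1)
Line 6: ['line'] (min_width=4, slack=9)
Line 7: ['telescope'] (min_width=9, slack=4)
Line 8: ['read', 'rain'] (min_width=9, slack=4)
Line 9: ['bridge', 'have'] (min_width=11, slack=2)
Line 10: ['by', 'metal', 'was'] (min_width=12, slack=1)
Line 11: ['run'] (min_width=3, slack=10)

Answer: butterfly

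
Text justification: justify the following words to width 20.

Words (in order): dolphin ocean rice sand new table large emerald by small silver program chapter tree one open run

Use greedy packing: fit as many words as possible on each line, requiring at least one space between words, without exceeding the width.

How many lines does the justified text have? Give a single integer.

Line 1: ['dolphin', 'ocean', 'rice'] (min_width=18, slack=2)
Line 2: ['sand', 'new', 'table', 'large'] (min_width=20, slack=0)
Line 3: ['emerald', 'by', 'small'] (min_width=16, slack=4)
Line 4: ['silver', 'program'] (min_width=14, slack=6)
Line 5: ['chapter', 'tree', 'one'] (min_width=16, slack=4)
Line 6: ['open', 'run'] (min_width=8, slack=12)
Total lines: 6

Answer: 6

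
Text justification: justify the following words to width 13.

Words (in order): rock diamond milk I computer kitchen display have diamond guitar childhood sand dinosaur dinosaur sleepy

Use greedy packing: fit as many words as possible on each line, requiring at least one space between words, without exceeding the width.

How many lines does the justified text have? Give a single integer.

Answer: 11

Derivation:
Line 1: ['rock', 'diamond'] (min_width=12, slack=1)
Line 2: ['milk', 'I'] (min_width=6, slack=7)
Line 3: ['computer'] (min_width=8, slack=5)
Line 4: ['kitchen'] (min_width=7, slack=6)
Line 5: ['display', 'have'] (min_width=12, slack=1)
Line 6: ['diamond'] (min_width=7, slack=6)
Line 7: ['guitar'] (min_width=6, slack=7)
Line 8: ['childhood'] (min_width=9, slack=4)
Line 9: ['sand', 'dinosaur'] (min_width=13, slack=0)
Line 10: ['dinosaur'] (min_width=8, slack=5)
Line 11: ['sleepy'] (min_width=6, slack=7)
Total lines: 11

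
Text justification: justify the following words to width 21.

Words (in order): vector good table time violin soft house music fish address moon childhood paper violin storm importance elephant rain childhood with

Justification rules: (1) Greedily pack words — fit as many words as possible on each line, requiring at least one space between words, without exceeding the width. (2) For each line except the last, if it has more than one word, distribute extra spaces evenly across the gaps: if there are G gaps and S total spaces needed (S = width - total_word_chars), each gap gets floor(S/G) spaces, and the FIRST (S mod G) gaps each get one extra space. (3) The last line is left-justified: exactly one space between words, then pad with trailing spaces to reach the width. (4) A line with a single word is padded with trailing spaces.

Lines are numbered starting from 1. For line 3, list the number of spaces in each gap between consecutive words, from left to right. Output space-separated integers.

Answer: 4 3

Derivation:
Line 1: ['vector', 'good', 'table'] (min_width=17, slack=4)
Line 2: ['time', 'violin', 'soft'] (min_width=16, slack=5)
Line 3: ['house', 'music', 'fish'] (min_width=16, slack=5)
Line 4: ['address', 'moon'] (min_width=12, slack=9)
Line 5: ['childhood', 'paper'] (min_width=15, slack=6)
Line 6: ['violin', 'storm'] (min_width=12, slack=9)
Line 7: ['importance', 'elephant'] (min_width=19, slack=2)
Line 8: ['rain', 'childhood', 'with'] (min_width=19, slack=2)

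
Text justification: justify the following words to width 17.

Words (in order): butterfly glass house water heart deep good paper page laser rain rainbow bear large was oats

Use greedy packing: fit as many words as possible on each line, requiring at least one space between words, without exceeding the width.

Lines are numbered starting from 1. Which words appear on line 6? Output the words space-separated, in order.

Answer: large was oats

Derivation:
Line 1: ['butterfly', 'glass'] (min_width=15, slack=2)
Line 2: ['house', 'water', 'heart'] (min_width=17, slack=0)
Line 3: ['deep', 'good', 'paper'] (min_width=15, slack=2)
Line 4: ['page', 'laser', 'rain'] (min_width=15, slack=2)
Line 5: ['rainbow', 'bear'] (min_width=12, slack=5)
Line 6: ['large', 'was', 'oats'] (min_width=14, slack=3)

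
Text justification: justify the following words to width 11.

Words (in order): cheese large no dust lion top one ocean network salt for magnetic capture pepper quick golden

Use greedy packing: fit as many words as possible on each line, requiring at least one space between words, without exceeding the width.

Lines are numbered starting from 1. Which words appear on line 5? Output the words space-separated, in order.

Answer: ocean

Derivation:
Line 1: ['cheese'] (min_width=6, slack=5)
Line 2: ['large', 'no'] (min_width=8, slack=3)
Line 3: ['dust', 'lion'] (min_width=9, slack=2)
Line 4: ['top', 'one'] (min_width=7, slack=4)
Line 5: ['ocean'] (min_width=5, slack=6)
Line 6: ['network'] (min_width=7, slack=4)
Line 7: ['salt', 'for'] (min_width=8, slack=3)
Line 8: ['magnetic'] (min_width=8, slack=3)
Line 9: ['capture'] (min_width=7, slack=4)
Line 10: ['pepper'] (min_width=6, slack=5)
Line 11: ['quick'] (min_width=5, slack=6)
Line 12: ['golden'] (min_width=6, slack=5)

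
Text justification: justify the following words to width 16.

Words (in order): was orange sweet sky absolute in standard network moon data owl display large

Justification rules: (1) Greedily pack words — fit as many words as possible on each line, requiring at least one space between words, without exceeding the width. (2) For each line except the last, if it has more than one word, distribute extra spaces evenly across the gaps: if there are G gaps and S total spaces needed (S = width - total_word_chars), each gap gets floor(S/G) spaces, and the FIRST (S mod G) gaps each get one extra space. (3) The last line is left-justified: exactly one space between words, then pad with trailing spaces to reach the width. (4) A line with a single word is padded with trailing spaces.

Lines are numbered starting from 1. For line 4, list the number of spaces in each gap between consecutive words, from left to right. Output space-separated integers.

Answer: 3 2

Derivation:
Line 1: ['was', 'orange', 'sweet'] (min_width=16, slack=0)
Line 2: ['sky', 'absolute', 'in'] (min_width=15, slack=1)
Line 3: ['standard', 'network'] (min_width=16, slack=0)
Line 4: ['moon', 'data', 'owl'] (min_width=13, slack=3)
Line 5: ['display', 'large'] (min_width=13, slack=3)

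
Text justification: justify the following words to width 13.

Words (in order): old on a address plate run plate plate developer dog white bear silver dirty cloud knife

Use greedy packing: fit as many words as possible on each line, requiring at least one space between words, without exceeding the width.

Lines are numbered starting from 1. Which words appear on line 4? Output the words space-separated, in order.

Answer: plate

Derivation:
Line 1: ['old', 'on', 'a'] (min_width=8, slack=5)
Line 2: ['address', 'plate'] (min_width=13, slack=0)
Line 3: ['run', 'plate'] (min_width=9, slack=4)
Line 4: ['plate'] (min_width=5, slack=8)
Line 5: ['developer', 'dog'] (min_width=13, slack=0)
Line 6: ['white', 'bear'] (min_width=10, slack=3)
Line 7: ['silver', 'dirty'] (min_width=12, slack=1)
Line 8: ['cloud', 'knife'] (min_width=11, slack=2)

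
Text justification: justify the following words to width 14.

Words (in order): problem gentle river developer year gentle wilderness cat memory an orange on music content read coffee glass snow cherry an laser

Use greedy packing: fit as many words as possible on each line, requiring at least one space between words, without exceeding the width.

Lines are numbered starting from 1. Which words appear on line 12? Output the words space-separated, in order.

Answer: laser

Derivation:
Line 1: ['problem', 'gentle'] (min_width=14, slack=0)
Line 2: ['river'] (min_width=5, slack=9)
Line 3: ['developer', 'year'] (min_width=14, slack=0)
Line 4: ['gentle'] (min_width=6, slack=8)
Line 5: ['wilderness', 'cat'] (min_width=14, slack=0)
Line 6: ['memory', 'an'] (min_width=9, slack=5)
Line 7: ['orange', 'on'] (min_width=9, slack=5)
Line 8: ['music', 'content'] (min_width=13, slack=1)
Line 9: ['read', 'coffee'] (min_width=11, slack=3)
Line 10: ['glass', 'snow'] (min_width=10, slack=4)
Line 11: ['cherry', 'an'] (min_width=9, slack=5)
Line 12: ['laser'] (min_width=5, slack=9)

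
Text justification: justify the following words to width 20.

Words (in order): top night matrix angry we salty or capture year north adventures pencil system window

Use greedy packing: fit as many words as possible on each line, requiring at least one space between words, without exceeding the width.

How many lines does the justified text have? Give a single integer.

Answer: 5

Derivation:
Line 1: ['top', 'night', 'matrix'] (min_width=16, slack=4)
Line 2: ['angry', 'we', 'salty', 'or'] (min_width=17, slack=3)
Line 3: ['capture', 'year', 'north'] (min_width=18, slack=2)
Line 4: ['adventures', 'pencil'] (min_width=17, slack=3)
Line 5: ['system', 'window'] (min_width=13, slack=7)
Total lines: 5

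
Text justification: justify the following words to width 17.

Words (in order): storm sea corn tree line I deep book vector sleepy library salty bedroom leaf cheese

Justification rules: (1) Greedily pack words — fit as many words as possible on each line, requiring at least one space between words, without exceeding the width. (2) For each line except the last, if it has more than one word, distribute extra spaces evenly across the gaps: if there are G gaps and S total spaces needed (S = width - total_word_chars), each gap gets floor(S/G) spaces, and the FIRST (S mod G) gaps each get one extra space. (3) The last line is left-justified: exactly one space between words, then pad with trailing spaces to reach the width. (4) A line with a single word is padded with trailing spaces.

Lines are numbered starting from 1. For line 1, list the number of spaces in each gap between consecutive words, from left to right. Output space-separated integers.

Answer: 3 2

Derivation:
Line 1: ['storm', 'sea', 'corn'] (min_width=14, slack=3)
Line 2: ['tree', 'line', 'I', 'deep'] (min_width=16, slack=1)
Line 3: ['book', 'vector'] (min_width=11, slack=6)
Line 4: ['sleepy', 'library'] (min_width=14, slack=3)
Line 5: ['salty', 'bedroom'] (min_width=13, slack=4)
Line 6: ['leaf', 'cheese'] (min_width=11, slack=6)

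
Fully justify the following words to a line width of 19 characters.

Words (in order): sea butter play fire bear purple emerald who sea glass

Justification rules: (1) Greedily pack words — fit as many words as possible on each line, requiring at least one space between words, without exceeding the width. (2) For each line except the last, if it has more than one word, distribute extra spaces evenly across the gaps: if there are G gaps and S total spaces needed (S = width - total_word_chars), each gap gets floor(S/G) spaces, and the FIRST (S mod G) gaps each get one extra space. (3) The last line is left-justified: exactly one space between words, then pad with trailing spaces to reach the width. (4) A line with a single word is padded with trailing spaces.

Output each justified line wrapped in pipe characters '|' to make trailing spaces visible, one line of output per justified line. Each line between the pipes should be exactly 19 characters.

Line 1: ['sea', 'butter', 'play'] (min_width=15, slack=4)
Line 2: ['fire', 'bear', 'purple'] (min_width=16, slack=3)
Line 3: ['emerald', 'who', 'sea'] (min_width=15, slack=4)
Line 4: ['glass'] (min_width=5, slack=14)

Answer: |sea   butter   play|
|fire   bear  purple|
|emerald   who   sea|
|glass              |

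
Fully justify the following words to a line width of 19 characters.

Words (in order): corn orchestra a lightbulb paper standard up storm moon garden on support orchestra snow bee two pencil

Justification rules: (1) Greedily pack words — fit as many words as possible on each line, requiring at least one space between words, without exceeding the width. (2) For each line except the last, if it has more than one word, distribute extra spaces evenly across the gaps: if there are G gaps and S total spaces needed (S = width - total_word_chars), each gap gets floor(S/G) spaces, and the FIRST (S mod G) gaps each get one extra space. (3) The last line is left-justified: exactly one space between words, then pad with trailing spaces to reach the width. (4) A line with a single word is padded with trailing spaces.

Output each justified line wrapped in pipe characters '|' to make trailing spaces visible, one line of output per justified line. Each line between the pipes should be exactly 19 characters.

Answer: |corn   orchestra  a|
|lightbulb     paper|
|standard  up  storm|
|moon    garden   on|
|support   orchestra|
|snow bee two pencil|

Derivation:
Line 1: ['corn', 'orchestra', 'a'] (min_width=16, slack=3)
Line 2: ['lightbulb', 'paper'] (min_width=15, slack=4)
Line 3: ['standard', 'up', 'storm'] (min_width=17, slack=2)
Line 4: ['moon', 'garden', 'on'] (min_width=14, slack=5)
Line 5: ['support', 'orchestra'] (min_width=17, slack=2)
Line 6: ['snow', 'bee', 'two', 'pencil'] (min_width=19, slack=0)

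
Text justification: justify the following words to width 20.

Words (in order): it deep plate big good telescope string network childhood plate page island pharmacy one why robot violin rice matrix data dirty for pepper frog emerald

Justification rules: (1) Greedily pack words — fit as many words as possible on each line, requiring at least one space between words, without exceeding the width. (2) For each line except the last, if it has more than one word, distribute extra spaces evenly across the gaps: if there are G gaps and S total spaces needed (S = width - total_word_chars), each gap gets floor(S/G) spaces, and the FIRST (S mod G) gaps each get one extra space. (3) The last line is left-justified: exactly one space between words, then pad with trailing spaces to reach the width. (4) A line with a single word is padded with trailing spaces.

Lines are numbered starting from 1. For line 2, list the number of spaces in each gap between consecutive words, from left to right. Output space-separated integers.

Answer: 7

Derivation:
Line 1: ['it', 'deep', 'plate', 'big'] (min_width=17, slack=3)
Line 2: ['good', 'telescope'] (min_width=14, slack=6)
Line 3: ['string', 'network'] (min_width=14, slack=6)
Line 4: ['childhood', 'plate', 'page'] (min_width=20, slack=0)
Line 5: ['island', 'pharmacy', 'one'] (min_width=19, slack=1)
Line 6: ['why', 'robot', 'violin'] (min_width=16, slack=4)
Line 7: ['rice', 'matrix', 'data'] (min_width=16, slack=4)
Line 8: ['dirty', 'for', 'pepper'] (min_width=16, slack=4)
Line 9: ['frog', 'emerald'] (min_width=12, slack=8)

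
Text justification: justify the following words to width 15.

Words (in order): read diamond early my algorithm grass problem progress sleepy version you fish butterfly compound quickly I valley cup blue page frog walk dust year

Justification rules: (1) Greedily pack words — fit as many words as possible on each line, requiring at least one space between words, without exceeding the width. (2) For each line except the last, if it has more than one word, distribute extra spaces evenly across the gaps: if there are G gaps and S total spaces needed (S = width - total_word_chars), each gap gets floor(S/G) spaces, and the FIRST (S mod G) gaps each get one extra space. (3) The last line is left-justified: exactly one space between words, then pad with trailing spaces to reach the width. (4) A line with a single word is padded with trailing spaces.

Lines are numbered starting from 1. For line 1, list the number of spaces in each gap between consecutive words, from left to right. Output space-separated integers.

Answer: 4

Derivation:
Line 1: ['read', 'diamond'] (min_width=12, slack=3)
Line 2: ['early', 'my'] (min_width=8, slack=7)
Line 3: ['algorithm', 'grass'] (min_width=15, slack=0)
Line 4: ['problem'] (min_width=7, slack=8)
Line 5: ['progress', 'sleepy'] (min_width=15, slack=0)
Line 6: ['version', 'you'] (min_width=11, slack=4)
Line 7: ['fish', 'butterfly'] (min_width=14, slack=1)
Line 8: ['compound'] (min_width=8, slack=7)
Line 9: ['quickly', 'I'] (min_width=9, slack=6)
Line 10: ['valley', 'cup', 'blue'] (min_width=15, slack=0)
Line 11: ['page', 'frog', 'walk'] (min_width=14, slack=1)
Line 12: ['dust', 'year'] (min_width=9, slack=6)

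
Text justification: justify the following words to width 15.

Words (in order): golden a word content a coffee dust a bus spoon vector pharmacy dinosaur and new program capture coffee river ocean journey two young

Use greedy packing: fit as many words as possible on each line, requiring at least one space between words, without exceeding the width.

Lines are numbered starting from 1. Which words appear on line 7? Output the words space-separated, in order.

Line 1: ['golden', 'a', 'word'] (min_width=13, slack=2)
Line 2: ['content', 'a'] (min_width=9, slack=6)
Line 3: ['coffee', 'dust', 'a'] (min_width=13, slack=2)
Line 4: ['bus', 'spoon'] (min_width=9, slack=6)
Line 5: ['vector', 'pharmacy'] (min_width=15, slack=0)
Line 6: ['dinosaur', 'and'] (min_width=12, slack=3)
Line 7: ['new', 'program'] (min_width=11, slack=4)
Line 8: ['capture', 'coffee'] (min_width=14, slack=1)
Line 9: ['river', 'ocean'] (min_width=11, slack=4)
Line 10: ['journey', 'two'] (min_width=11, slack=4)
Line 11: ['young'] (min_width=5, slack=10)

Answer: new program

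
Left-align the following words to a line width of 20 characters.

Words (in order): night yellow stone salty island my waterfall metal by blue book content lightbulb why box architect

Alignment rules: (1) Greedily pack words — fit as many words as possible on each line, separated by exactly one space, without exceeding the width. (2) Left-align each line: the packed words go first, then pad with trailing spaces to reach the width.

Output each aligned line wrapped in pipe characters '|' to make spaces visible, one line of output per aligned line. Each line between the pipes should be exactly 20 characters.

Line 1: ['night', 'yellow', 'stone'] (min_width=18, slack=2)
Line 2: ['salty', 'island', 'my'] (min_width=15, slack=5)
Line 3: ['waterfall', 'metal', 'by'] (min_width=18, slack=2)
Line 4: ['blue', 'book', 'content'] (min_width=17, slack=3)
Line 5: ['lightbulb', 'why', 'box'] (min_width=17, slack=3)
Line 6: ['architect'] (min_width=9, slack=11)

Answer: |night yellow stone  |
|salty island my     |
|waterfall metal by  |
|blue book content   |
|lightbulb why box   |
|architect           |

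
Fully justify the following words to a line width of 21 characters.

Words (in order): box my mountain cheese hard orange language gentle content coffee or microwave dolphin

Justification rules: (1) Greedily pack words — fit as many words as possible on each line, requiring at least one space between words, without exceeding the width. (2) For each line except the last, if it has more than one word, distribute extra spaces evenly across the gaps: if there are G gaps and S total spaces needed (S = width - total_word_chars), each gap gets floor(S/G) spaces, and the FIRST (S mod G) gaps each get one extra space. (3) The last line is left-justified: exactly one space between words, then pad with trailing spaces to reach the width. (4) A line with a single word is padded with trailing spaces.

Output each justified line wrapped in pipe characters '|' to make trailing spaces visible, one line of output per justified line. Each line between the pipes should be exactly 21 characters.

Line 1: ['box', 'my', 'mountain'] (min_width=15, slack=6)
Line 2: ['cheese', 'hard', 'orange'] (min_width=18, slack=3)
Line 3: ['language', 'gentle'] (min_width=15, slack=6)
Line 4: ['content', 'coffee', 'or'] (min_width=17, slack=4)
Line 5: ['microwave', 'dolphin'] (min_width=17, slack=4)

Answer: |box    my    mountain|
|cheese   hard  orange|
|language       gentle|
|content   coffee   or|
|microwave dolphin    |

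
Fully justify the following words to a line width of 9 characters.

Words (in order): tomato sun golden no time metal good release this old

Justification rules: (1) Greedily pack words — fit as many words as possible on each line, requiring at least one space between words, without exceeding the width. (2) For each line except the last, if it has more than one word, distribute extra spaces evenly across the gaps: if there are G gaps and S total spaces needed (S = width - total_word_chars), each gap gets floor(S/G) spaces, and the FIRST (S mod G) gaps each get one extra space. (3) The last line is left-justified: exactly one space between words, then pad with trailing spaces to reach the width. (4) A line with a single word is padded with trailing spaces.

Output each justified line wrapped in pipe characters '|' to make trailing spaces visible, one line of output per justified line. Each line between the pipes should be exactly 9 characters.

Line 1: ['tomato'] (min_width=6, slack=3)
Line 2: ['sun'] (min_width=3, slack=6)
Line 3: ['golden', 'no'] (min_width=9, slack=0)
Line 4: ['time'] (min_width=4, slack=5)
Line 5: ['metal'] (min_width=5, slack=4)
Line 6: ['good'] (min_width=4, slack=5)
Line 7: ['release'] (min_width=7, slack=2)
Line 8: ['this', 'old'] (min_width=8, slack=1)

Answer: |tomato   |
|sun      |
|golden no|
|time     |
|metal    |
|good     |
|release  |
|this old |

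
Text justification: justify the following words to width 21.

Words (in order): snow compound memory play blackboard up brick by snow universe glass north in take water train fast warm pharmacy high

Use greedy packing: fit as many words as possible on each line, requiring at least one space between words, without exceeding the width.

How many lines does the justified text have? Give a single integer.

Line 1: ['snow', 'compound', 'memory'] (min_width=20, slack=1)
Line 2: ['play', 'blackboard', 'up'] (min_width=18, slack=3)
Line 3: ['brick', 'by', 'snow'] (min_width=13, slack=8)
Line 4: ['universe', 'glass', 'north'] (min_width=20, slack=1)
Line 5: ['in', 'take', 'water', 'train'] (min_width=19, slack=2)
Line 6: ['fast', 'warm', 'pharmacy'] (min_width=18, slack=3)
Line 7: ['high'] (min_width=4, slack=17)
Total lines: 7

Answer: 7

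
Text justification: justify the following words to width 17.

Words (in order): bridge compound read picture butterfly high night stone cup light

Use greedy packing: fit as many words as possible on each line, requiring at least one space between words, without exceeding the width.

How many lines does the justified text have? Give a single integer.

Line 1: ['bridge', 'compound'] (min_width=15, slack=2)
Line 2: ['read', 'picture'] (min_width=12, slack=5)
Line 3: ['butterfly', 'high'] (min_width=14, slack=3)
Line 4: ['night', 'stone', 'cup'] (min_width=15, slack=2)
Line 5: ['light'] (min_width=5, slack=12)
Total lines: 5

Answer: 5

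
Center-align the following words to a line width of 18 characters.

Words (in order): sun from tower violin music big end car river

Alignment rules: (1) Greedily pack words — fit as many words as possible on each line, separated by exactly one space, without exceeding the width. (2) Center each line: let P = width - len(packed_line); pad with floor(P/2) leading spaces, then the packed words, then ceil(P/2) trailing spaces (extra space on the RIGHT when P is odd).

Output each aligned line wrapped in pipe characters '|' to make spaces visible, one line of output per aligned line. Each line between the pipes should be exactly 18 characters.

Line 1: ['sun', 'from', 'tower'] (min_width=14, slack=4)
Line 2: ['violin', 'music', 'big'] (min_width=16, slack=2)
Line 3: ['end', 'car', 'river'] (min_width=13, slack=5)

Answer: |  sun from tower  |
| violin music big |
|  end car river   |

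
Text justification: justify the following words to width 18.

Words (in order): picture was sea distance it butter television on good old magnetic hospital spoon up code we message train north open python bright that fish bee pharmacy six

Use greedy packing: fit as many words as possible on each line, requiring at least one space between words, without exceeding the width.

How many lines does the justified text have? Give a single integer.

Line 1: ['picture', 'was', 'sea'] (min_width=15, slack=3)
Line 2: ['distance', 'it', 'butter'] (min_width=18, slack=0)
Line 3: ['television', 'on', 'good'] (min_width=18, slack=0)
Line 4: ['old', 'magnetic'] (min_width=12, slack=6)
Line 5: ['hospital', 'spoon', 'up'] (min_width=17, slack=1)
Line 6: ['code', 'we', 'message'] (min_width=15, slack=3)
Line 7: ['train', 'north', 'open'] (min_width=16, slack=2)
Line 8: ['python', 'bright', 'that'] (min_width=18, slack=0)
Line 9: ['fish', 'bee', 'pharmacy'] (min_width=17, slack=1)
Line 10: ['six'] (min_width=3, slack=15)
Total lines: 10

Answer: 10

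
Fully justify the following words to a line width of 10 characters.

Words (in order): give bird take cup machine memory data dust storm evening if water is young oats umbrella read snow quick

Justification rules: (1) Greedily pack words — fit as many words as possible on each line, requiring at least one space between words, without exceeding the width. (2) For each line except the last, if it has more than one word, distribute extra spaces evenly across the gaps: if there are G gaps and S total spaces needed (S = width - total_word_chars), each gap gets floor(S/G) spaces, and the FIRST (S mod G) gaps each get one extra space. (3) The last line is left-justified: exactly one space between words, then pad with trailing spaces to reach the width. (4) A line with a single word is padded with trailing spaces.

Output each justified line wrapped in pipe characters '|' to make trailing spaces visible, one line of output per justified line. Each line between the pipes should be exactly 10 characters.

Line 1: ['give', 'bird'] (min_width=9, slack=1)
Line 2: ['take', 'cup'] (min_width=8, slack=2)
Line 3: ['machine'] (min_width=7, slack=3)
Line 4: ['memory'] (min_width=6, slack=4)
Line 5: ['data', 'dust'] (min_width=9, slack=1)
Line 6: ['storm'] (min_width=5, slack=5)
Line 7: ['evening', 'if'] (min_width=10, slack=0)
Line 8: ['water', 'is'] (min_width=8, slack=2)
Line 9: ['young', 'oats'] (min_width=10, slack=0)
Line 10: ['umbrella'] (min_width=8, slack=2)
Line 11: ['read', 'snow'] (min_width=9, slack=1)
Line 12: ['quick'] (min_width=5, slack=5)

Answer: |give  bird|
|take   cup|
|machine   |
|memory    |
|data  dust|
|storm     |
|evening if|
|water   is|
|young oats|
|umbrella  |
|read  snow|
|quick     |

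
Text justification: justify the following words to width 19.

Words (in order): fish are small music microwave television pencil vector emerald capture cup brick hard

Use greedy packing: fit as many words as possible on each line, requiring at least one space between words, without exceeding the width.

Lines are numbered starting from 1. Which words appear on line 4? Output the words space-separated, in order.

Line 1: ['fish', 'are', 'small'] (min_width=14, slack=5)
Line 2: ['music', 'microwave'] (min_width=15, slack=4)
Line 3: ['television', 'pencil'] (min_width=17, slack=2)
Line 4: ['vector', 'emerald'] (min_width=14, slack=5)
Line 5: ['capture', 'cup', 'brick'] (min_width=17, slack=2)
Line 6: ['hard'] (min_width=4, slack=15)

Answer: vector emerald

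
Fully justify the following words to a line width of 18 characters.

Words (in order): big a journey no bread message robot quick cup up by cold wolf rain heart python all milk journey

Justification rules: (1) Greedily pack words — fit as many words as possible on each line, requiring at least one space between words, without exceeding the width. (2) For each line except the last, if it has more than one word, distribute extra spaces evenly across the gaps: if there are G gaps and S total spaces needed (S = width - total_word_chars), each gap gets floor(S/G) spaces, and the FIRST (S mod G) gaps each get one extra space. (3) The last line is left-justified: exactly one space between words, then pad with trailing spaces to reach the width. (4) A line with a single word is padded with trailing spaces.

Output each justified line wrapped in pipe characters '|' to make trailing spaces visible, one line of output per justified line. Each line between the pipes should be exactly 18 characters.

Line 1: ['big', 'a', 'journey', 'no'] (min_width=16, slack=2)
Line 2: ['bread', 'message'] (min_width=13, slack=5)
Line 3: ['robot', 'quick', 'cup', 'up'] (min_width=18, slack=0)
Line 4: ['by', 'cold', 'wolf', 'rain'] (min_width=17, slack=1)
Line 5: ['heart', 'python', 'all'] (min_width=16, slack=2)
Line 6: ['milk', 'journey'] (min_width=12, slack=6)

Answer: |big  a  journey no|
|bread      message|
|robot quick cup up|
|by  cold wolf rain|
|heart  python  all|
|milk journey      |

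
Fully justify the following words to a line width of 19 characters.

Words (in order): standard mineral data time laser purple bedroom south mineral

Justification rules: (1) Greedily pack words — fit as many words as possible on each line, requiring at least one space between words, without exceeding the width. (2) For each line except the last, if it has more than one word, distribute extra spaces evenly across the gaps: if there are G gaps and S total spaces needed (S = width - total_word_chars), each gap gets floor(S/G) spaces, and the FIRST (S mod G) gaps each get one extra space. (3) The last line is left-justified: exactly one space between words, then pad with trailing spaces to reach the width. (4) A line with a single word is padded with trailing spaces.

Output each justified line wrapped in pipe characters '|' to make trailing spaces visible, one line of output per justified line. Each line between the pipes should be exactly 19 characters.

Answer: |standard    mineral|
|data   time   laser|
|purple      bedroom|
|south mineral      |

Derivation:
Line 1: ['standard', 'mineral'] (min_width=16, slack=3)
Line 2: ['data', 'time', 'laser'] (min_width=15, slack=4)
Line 3: ['purple', 'bedroom'] (min_width=14, slack=5)
Line 4: ['south', 'mineral'] (min_width=13, slack=6)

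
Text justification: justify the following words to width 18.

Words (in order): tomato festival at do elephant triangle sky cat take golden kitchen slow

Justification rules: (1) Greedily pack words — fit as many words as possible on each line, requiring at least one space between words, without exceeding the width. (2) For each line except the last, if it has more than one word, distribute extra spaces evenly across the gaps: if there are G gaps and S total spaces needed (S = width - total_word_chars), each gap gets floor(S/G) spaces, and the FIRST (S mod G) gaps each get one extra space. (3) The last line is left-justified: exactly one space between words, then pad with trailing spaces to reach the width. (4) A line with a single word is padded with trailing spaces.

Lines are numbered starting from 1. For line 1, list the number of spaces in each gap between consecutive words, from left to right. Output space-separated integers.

Line 1: ['tomato', 'festival', 'at'] (min_width=18, slack=0)
Line 2: ['do', 'elephant'] (min_width=11, slack=7)
Line 3: ['triangle', 'sky', 'cat'] (min_width=16, slack=2)
Line 4: ['take', 'golden'] (min_width=11, slack=7)
Line 5: ['kitchen', 'slow'] (min_width=12, slack=6)

Answer: 1 1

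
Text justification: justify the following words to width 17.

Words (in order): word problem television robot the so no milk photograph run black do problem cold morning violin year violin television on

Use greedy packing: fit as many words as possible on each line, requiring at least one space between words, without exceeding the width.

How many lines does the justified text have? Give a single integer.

Line 1: ['word', 'problem'] (min_width=12, slack=5)
Line 2: ['television', 'robot'] (min_width=16, slack=1)
Line 3: ['the', 'so', 'no', 'milk'] (min_width=14, slack=3)
Line 4: ['photograph', 'run'] (min_width=14, slack=3)
Line 5: ['black', 'do', 'problem'] (min_width=16, slack=1)
Line 6: ['cold', 'morning'] (min_width=12, slack=5)
Line 7: ['violin', 'year'] (min_width=11, slack=6)
Line 8: ['violin', 'television'] (min_width=17, slack=0)
Line 9: ['on'] (min_width=2, slack=15)
Total lines: 9

Answer: 9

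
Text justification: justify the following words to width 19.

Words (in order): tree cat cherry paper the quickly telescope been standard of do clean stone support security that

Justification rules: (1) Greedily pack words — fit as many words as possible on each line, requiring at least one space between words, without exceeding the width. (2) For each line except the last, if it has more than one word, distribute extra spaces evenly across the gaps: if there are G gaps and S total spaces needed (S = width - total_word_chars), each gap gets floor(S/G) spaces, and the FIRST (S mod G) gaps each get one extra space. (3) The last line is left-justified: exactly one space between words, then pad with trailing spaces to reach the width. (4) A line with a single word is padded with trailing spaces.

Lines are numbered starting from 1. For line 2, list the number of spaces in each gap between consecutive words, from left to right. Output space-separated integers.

Line 1: ['tree', 'cat', 'cherry'] (min_width=15, slack=4)
Line 2: ['paper', 'the', 'quickly'] (min_width=17, slack=2)
Line 3: ['telescope', 'been'] (min_width=14, slack=5)
Line 4: ['standard', 'of', 'do'] (min_width=14, slack=5)
Line 5: ['clean', 'stone', 'support'] (min_width=19, slack=0)
Line 6: ['security', 'that'] (min_width=13, slack=6)

Answer: 2 2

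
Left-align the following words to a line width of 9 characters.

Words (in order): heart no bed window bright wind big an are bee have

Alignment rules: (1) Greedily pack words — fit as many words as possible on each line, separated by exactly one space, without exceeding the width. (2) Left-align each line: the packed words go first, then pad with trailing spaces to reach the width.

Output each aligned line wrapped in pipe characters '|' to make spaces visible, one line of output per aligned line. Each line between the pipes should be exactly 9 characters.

Line 1: ['heart', 'no'] (min_width=8, slack=1)
Line 2: ['bed'] (min_width=3, slack=6)
Line 3: ['window'] (min_width=6, slack=3)
Line 4: ['bright'] (min_width=6, slack=3)
Line 5: ['wind', 'big'] (min_width=8, slack=1)
Line 6: ['an', 'are'] (min_width=6, slack=3)
Line 7: ['bee', 'have'] (min_width=8, slack=1)

Answer: |heart no |
|bed      |
|window   |
|bright   |
|wind big |
|an are   |
|bee have |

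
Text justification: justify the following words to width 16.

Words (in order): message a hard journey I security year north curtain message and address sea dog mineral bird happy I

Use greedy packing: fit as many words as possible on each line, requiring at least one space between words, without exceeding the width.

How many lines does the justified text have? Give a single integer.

Line 1: ['message', 'a', 'hard'] (min_width=14, slack=2)
Line 2: ['journey', 'I'] (min_width=9, slack=7)
Line 3: ['security', 'year'] (min_width=13, slack=3)
Line 4: ['north', 'curtain'] (min_width=13, slack=3)
Line 5: ['message', 'and'] (min_width=11, slack=5)
Line 6: ['address', 'sea', 'dog'] (min_width=15, slack=1)
Line 7: ['mineral', 'bird'] (min_width=12, slack=4)
Line 8: ['happy', 'I'] (min_width=7, slack=9)
Total lines: 8

Answer: 8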